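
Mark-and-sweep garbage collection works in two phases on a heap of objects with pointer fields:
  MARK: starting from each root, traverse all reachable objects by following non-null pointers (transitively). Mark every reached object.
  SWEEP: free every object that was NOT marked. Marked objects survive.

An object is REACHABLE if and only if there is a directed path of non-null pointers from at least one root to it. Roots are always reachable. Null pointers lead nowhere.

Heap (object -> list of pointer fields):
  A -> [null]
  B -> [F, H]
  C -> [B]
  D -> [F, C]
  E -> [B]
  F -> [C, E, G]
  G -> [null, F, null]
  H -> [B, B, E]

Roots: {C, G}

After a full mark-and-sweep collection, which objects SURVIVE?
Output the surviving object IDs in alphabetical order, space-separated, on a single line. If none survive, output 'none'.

Answer: B C E F G H

Derivation:
Roots: C G
Mark C: refs=B, marked=C
Mark G: refs=null F null, marked=C G
Mark B: refs=F H, marked=B C G
Mark F: refs=C E G, marked=B C F G
Mark H: refs=B B E, marked=B C F G H
Mark E: refs=B, marked=B C E F G H
Unmarked (collected): A D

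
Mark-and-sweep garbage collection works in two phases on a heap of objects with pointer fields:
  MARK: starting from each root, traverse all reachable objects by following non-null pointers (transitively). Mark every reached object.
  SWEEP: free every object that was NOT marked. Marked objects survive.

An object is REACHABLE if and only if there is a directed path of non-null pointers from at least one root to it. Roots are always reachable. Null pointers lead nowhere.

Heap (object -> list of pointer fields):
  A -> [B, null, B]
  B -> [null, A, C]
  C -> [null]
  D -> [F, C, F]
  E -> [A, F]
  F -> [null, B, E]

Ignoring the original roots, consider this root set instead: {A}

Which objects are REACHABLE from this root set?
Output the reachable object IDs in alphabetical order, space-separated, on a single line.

Answer: A B C

Derivation:
Roots: A
Mark A: refs=B null B, marked=A
Mark B: refs=null A C, marked=A B
Mark C: refs=null, marked=A B C
Unmarked (collected): D E F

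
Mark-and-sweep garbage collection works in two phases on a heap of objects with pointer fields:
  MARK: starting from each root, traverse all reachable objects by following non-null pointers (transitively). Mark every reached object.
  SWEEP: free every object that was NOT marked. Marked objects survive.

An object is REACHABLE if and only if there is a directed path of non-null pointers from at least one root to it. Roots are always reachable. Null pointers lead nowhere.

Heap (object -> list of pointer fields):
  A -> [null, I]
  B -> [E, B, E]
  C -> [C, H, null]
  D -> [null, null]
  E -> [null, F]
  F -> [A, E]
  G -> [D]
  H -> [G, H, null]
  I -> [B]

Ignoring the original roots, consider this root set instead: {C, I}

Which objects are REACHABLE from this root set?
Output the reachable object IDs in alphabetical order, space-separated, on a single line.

Roots: C I
Mark C: refs=C H null, marked=C
Mark I: refs=B, marked=C I
Mark H: refs=G H null, marked=C H I
Mark B: refs=E B E, marked=B C H I
Mark G: refs=D, marked=B C G H I
Mark E: refs=null F, marked=B C E G H I
Mark D: refs=null null, marked=B C D E G H I
Mark F: refs=A E, marked=B C D E F G H I
Mark A: refs=null I, marked=A B C D E F G H I
Unmarked (collected): (none)

Answer: A B C D E F G H I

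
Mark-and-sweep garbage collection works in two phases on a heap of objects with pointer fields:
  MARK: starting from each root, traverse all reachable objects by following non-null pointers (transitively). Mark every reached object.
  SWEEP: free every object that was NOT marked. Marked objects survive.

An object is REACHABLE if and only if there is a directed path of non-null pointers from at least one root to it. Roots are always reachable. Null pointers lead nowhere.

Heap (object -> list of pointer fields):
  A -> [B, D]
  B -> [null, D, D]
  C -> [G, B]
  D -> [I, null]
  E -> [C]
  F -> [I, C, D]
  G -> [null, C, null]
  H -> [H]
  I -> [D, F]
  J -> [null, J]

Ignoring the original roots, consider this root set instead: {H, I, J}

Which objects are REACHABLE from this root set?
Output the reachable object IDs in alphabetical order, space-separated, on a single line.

Answer: B C D F G H I J

Derivation:
Roots: H I J
Mark H: refs=H, marked=H
Mark I: refs=D F, marked=H I
Mark J: refs=null J, marked=H I J
Mark D: refs=I null, marked=D H I J
Mark F: refs=I C D, marked=D F H I J
Mark C: refs=G B, marked=C D F H I J
Mark G: refs=null C null, marked=C D F G H I J
Mark B: refs=null D D, marked=B C D F G H I J
Unmarked (collected): A E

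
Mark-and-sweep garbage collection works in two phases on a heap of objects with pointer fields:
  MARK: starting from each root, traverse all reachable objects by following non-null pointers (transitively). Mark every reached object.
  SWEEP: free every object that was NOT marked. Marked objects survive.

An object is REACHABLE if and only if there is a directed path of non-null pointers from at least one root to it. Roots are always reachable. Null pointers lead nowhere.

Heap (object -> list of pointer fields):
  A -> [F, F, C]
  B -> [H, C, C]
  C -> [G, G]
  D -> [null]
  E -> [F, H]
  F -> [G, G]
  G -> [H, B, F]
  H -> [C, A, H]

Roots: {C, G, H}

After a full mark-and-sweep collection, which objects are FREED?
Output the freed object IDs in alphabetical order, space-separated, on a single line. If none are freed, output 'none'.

Answer: D E

Derivation:
Roots: C G H
Mark C: refs=G G, marked=C
Mark G: refs=H B F, marked=C G
Mark H: refs=C A H, marked=C G H
Mark B: refs=H C C, marked=B C G H
Mark F: refs=G G, marked=B C F G H
Mark A: refs=F F C, marked=A B C F G H
Unmarked (collected): D E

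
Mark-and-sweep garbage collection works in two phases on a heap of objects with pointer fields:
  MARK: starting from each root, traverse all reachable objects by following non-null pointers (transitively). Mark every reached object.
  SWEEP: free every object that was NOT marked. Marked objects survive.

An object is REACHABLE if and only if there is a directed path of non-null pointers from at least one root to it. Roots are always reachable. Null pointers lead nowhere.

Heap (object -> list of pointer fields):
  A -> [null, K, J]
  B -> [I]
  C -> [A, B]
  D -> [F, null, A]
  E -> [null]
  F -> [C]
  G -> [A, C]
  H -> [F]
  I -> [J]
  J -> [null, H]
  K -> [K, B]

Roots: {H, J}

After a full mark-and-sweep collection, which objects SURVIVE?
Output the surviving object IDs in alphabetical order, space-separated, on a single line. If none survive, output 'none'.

Answer: A B C F H I J K

Derivation:
Roots: H J
Mark H: refs=F, marked=H
Mark J: refs=null H, marked=H J
Mark F: refs=C, marked=F H J
Mark C: refs=A B, marked=C F H J
Mark A: refs=null K J, marked=A C F H J
Mark B: refs=I, marked=A B C F H J
Mark K: refs=K B, marked=A B C F H J K
Mark I: refs=J, marked=A B C F H I J K
Unmarked (collected): D E G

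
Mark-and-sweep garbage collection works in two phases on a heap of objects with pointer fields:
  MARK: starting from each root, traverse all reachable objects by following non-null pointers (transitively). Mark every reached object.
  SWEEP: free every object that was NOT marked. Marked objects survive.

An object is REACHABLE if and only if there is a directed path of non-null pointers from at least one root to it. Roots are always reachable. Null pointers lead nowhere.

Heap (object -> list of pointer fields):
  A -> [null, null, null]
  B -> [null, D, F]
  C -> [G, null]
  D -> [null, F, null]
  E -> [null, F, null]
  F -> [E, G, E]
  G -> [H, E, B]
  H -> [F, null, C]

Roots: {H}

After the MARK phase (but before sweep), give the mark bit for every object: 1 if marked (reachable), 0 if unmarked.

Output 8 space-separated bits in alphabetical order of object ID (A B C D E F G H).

Roots: H
Mark H: refs=F null C, marked=H
Mark F: refs=E G E, marked=F H
Mark C: refs=G null, marked=C F H
Mark E: refs=null F null, marked=C E F H
Mark G: refs=H E B, marked=C E F G H
Mark B: refs=null D F, marked=B C E F G H
Mark D: refs=null F null, marked=B C D E F G H
Unmarked (collected): A

Answer: 0 1 1 1 1 1 1 1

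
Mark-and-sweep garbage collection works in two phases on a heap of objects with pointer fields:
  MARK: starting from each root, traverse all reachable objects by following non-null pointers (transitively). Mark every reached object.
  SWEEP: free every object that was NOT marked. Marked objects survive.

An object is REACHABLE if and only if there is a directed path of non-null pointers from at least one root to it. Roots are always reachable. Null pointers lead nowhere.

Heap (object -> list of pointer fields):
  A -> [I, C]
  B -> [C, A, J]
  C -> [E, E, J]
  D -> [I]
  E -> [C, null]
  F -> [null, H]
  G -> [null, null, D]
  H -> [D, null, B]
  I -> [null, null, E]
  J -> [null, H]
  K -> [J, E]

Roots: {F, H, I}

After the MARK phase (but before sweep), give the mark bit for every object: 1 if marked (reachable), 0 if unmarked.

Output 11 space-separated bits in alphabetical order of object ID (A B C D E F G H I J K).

Answer: 1 1 1 1 1 1 0 1 1 1 0

Derivation:
Roots: F H I
Mark F: refs=null H, marked=F
Mark H: refs=D null B, marked=F H
Mark I: refs=null null E, marked=F H I
Mark D: refs=I, marked=D F H I
Mark B: refs=C A J, marked=B D F H I
Mark E: refs=C null, marked=B D E F H I
Mark C: refs=E E J, marked=B C D E F H I
Mark A: refs=I C, marked=A B C D E F H I
Mark J: refs=null H, marked=A B C D E F H I J
Unmarked (collected): G K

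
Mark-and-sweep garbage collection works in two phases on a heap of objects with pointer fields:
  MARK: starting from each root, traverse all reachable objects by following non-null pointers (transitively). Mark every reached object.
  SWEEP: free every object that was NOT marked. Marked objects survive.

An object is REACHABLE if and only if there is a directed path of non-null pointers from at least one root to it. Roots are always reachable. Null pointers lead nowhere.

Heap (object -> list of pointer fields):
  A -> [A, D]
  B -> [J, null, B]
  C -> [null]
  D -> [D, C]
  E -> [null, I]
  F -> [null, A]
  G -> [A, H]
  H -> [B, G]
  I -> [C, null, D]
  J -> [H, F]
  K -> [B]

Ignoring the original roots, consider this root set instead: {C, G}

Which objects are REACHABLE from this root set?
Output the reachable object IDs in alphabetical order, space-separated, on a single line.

Roots: C G
Mark C: refs=null, marked=C
Mark G: refs=A H, marked=C G
Mark A: refs=A D, marked=A C G
Mark H: refs=B G, marked=A C G H
Mark D: refs=D C, marked=A C D G H
Mark B: refs=J null B, marked=A B C D G H
Mark J: refs=H F, marked=A B C D G H J
Mark F: refs=null A, marked=A B C D F G H J
Unmarked (collected): E I K

Answer: A B C D F G H J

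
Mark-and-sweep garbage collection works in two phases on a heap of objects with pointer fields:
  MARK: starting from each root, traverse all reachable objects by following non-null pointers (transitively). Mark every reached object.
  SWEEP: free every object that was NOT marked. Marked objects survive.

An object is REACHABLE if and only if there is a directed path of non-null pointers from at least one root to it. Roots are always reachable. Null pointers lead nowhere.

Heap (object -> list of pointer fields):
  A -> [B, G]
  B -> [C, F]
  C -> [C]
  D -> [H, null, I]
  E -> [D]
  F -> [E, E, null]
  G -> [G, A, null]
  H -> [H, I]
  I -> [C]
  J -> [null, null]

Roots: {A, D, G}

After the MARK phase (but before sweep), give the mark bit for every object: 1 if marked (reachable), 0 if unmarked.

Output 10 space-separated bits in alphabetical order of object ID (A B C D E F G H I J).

Roots: A D G
Mark A: refs=B G, marked=A
Mark D: refs=H null I, marked=A D
Mark G: refs=G A null, marked=A D G
Mark B: refs=C F, marked=A B D G
Mark H: refs=H I, marked=A B D G H
Mark I: refs=C, marked=A B D G H I
Mark C: refs=C, marked=A B C D G H I
Mark F: refs=E E null, marked=A B C D F G H I
Mark E: refs=D, marked=A B C D E F G H I
Unmarked (collected): J

Answer: 1 1 1 1 1 1 1 1 1 0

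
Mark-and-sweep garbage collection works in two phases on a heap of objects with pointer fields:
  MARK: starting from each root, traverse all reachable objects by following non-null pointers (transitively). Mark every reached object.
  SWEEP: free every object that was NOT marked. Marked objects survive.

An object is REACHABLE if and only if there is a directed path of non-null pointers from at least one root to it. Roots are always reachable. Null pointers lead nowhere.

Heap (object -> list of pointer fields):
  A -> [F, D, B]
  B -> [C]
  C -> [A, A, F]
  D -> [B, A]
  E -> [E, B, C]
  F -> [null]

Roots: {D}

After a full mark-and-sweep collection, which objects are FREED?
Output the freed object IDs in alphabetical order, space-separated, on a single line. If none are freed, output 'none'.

Roots: D
Mark D: refs=B A, marked=D
Mark B: refs=C, marked=B D
Mark A: refs=F D B, marked=A B D
Mark C: refs=A A F, marked=A B C D
Mark F: refs=null, marked=A B C D F
Unmarked (collected): E

Answer: E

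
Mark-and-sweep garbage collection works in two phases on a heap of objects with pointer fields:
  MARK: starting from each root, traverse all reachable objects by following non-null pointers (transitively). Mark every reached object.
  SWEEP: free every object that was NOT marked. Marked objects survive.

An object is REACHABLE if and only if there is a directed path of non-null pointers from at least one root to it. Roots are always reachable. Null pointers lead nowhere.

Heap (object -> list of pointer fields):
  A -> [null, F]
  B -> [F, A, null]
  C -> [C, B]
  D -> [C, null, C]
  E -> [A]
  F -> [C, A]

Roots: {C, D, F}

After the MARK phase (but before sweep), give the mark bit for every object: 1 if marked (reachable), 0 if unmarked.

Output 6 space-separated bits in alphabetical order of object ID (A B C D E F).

Roots: C D F
Mark C: refs=C B, marked=C
Mark D: refs=C null C, marked=C D
Mark F: refs=C A, marked=C D F
Mark B: refs=F A null, marked=B C D F
Mark A: refs=null F, marked=A B C D F
Unmarked (collected): E

Answer: 1 1 1 1 0 1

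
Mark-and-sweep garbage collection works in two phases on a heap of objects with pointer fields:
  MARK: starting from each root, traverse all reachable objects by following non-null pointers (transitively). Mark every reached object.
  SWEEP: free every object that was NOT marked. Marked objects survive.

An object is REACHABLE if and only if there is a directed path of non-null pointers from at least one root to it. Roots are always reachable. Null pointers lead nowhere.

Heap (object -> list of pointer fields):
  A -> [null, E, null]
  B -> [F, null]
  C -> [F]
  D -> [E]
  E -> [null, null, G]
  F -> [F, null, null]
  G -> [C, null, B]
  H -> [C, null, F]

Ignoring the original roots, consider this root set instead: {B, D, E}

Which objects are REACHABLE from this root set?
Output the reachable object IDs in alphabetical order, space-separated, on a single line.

Roots: B D E
Mark B: refs=F null, marked=B
Mark D: refs=E, marked=B D
Mark E: refs=null null G, marked=B D E
Mark F: refs=F null null, marked=B D E F
Mark G: refs=C null B, marked=B D E F G
Mark C: refs=F, marked=B C D E F G
Unmarked (collected): A H

Answer: B C D E F G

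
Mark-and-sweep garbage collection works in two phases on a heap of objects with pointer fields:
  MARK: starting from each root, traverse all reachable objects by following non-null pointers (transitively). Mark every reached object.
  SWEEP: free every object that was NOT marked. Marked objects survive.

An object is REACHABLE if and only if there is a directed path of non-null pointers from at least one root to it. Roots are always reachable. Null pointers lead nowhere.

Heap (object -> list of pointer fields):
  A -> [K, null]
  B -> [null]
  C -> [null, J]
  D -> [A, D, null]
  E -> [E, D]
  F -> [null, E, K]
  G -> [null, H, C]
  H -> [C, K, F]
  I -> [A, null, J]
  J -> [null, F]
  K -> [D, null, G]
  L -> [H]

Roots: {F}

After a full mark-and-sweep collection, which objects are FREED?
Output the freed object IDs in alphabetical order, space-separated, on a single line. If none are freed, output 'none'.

Answer: B I L

Derivation:
Roots: F
Mark F: refs=null E K, marked=F
Mark E: refs=E D, marked=E F
Mark K: refs=D null G, marked=E F K
Mark D: refs=A D null, marked=D E F K
Mark G: refs=null H C, marked=D E F G K
Mark A: refs=K null, marked=A D E F G K
Mark H: refs=C K F, marked=A D E F G H K
Mark C: refs=null J, marked=A C D E F G H K
Mark J: refs=null F, marked=A C D E F G H J K
Unmarked (collected): B I L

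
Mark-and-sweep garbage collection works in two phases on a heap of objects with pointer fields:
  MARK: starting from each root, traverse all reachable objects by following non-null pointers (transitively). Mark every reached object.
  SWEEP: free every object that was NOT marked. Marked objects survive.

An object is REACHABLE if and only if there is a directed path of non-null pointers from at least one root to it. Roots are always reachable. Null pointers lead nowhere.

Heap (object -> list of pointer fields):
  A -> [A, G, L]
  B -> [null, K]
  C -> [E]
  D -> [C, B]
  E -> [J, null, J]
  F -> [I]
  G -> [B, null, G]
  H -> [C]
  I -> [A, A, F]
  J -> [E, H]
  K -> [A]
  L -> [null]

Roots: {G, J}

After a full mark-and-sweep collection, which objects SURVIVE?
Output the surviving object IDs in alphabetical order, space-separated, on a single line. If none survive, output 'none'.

Roots: G J
Mark G: refs=B null G, marked=G
Mark J: refs=E H, marked=G J
Mark B: refs=null K, marked=B G J
Mark E: refs=J null J, marked=B E G J
Mark H: refs=C, marked=B E G H J
Mark K: refs=A, marked=B E G H J K
Mark C: refs=E, marked=B C E G H J K
Mark A: refs=A G L, marked=A B C E G H J K
Mark L: refs=null, marked=A B C E G H J K L
Unmarked (collected): D F I

Answer: A B C E G H J K L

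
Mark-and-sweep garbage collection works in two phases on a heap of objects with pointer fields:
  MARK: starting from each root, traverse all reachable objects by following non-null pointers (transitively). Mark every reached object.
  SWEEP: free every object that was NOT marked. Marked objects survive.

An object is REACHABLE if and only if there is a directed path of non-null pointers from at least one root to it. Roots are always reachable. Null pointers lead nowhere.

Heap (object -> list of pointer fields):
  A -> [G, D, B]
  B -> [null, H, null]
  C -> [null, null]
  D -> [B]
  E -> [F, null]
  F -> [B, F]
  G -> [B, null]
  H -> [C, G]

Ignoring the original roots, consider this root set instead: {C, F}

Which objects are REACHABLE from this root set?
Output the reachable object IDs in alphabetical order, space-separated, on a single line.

Answer: B C F G H

Derivation:
Roots: C F
Mark C: refs=null null, marked=C
Mark F: refs=B F, marked=C F
Mark B: refs=null H null, marked=B C F
Mark H: refs=C G, marked=B C F H
Mark G: refs=B null, marked=B C F G H
Unmarked (collected): A D E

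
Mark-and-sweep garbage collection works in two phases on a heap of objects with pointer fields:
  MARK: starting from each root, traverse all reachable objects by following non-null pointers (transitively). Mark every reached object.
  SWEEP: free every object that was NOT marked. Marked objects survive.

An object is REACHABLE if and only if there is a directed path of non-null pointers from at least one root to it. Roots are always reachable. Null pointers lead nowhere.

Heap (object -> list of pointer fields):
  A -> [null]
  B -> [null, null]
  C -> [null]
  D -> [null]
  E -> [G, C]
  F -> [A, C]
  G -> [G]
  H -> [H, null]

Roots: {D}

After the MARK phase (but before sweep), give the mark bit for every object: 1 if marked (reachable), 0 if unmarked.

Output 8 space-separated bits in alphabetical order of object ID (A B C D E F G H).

Roots: D
Mark D: refs=null, marked=D
Unmarked (collected): A B C E F G H

Answer: 0 0 0 1 0 0 0 0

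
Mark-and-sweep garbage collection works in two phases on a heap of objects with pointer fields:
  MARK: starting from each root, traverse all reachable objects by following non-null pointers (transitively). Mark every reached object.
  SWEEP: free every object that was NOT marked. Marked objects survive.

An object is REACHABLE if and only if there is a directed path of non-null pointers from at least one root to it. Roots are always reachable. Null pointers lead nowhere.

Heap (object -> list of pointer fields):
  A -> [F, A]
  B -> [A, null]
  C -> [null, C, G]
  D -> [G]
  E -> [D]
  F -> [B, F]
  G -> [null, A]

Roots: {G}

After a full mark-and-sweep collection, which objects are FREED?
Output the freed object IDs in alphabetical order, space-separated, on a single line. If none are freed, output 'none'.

Answer: C D E

Derivation:
Roots: G
Mark G: refs=null A, marked=G
Mark A: refs=F A, marked=A G
Mark F: refs=B F, marked=A F G
Mark B: refs=A null, marked=A B F G
Unmarked (collected): C D E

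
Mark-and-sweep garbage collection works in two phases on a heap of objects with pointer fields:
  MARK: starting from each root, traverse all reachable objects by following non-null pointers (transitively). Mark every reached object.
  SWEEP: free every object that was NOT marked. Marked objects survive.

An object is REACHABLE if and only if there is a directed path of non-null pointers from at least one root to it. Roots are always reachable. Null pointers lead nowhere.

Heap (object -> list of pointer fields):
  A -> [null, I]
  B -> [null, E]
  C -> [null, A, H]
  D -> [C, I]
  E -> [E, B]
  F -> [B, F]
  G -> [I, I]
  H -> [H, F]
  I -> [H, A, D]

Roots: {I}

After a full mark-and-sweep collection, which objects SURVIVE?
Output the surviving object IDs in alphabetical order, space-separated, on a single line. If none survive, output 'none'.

Answer: A B C D E F H I

Derivation:
Roots: I
Mark I: refs=H A D, marked=I
Mark H: refs=H F, marked=H I
Mark A: refs=null I, marked=A H I
Mark D: refs=C I, marked=A D H I
Mark F: refs=B F, marked=A D F H I
Mark C: refs=null A H, marked=A C D F H I
Mark B: refs=null E, marked=A B C D F H I
Mark E: refs=E B, marked=A B C D E F H I
Unmarked (collected): G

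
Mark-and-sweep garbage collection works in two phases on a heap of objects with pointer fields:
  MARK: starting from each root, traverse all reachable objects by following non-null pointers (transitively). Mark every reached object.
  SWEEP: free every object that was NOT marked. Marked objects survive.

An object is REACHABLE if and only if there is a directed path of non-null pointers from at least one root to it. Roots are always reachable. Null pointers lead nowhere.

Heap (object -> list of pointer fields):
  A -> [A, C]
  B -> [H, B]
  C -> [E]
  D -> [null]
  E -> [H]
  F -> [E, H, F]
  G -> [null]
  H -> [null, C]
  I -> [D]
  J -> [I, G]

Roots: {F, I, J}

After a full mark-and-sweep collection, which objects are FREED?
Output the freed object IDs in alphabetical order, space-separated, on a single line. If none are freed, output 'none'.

Roots: F I J
Mark F: refs=E H F, marked=F
Mark I: refs=D, marked=F I
Mark J: refs=I G, marked=F I J
Mark E: refs=H, marked=E F I J
Mark H: refs=null C, marked=E F H I J
Mark D: refs=null, marked=D E F H I J
Mark G: refs=null, marked=D E F G H I J
Mark C: refs=E, marked=C D E F G H I J
Unmarked (collected): A B

Answer: A B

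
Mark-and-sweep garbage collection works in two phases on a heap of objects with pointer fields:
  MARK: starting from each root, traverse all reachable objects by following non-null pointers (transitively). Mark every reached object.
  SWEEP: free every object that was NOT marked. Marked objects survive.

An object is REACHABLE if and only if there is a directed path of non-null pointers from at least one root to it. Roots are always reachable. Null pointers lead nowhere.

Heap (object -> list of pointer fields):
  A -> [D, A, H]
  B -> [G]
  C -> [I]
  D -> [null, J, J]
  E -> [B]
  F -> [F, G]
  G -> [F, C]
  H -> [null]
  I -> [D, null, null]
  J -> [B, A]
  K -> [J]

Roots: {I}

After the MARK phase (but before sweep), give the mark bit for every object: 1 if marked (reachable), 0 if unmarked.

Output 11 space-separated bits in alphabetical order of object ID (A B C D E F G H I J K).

Answer: 1 1 1 1 0 1 1 1 1 1 0

Derivation:
Roots: I
Mark I: refs=D null null, marked=I
Mark D: refs=null J J, marked=D I
Mark J: refs=B A, marked=D I J
Mark B: refs=G, marked=B D I J
Mark A: refs=D A H, marked=A B D I J
Mark G: refs=F C, marked=A B D G I J
Mark H: refs=null, marked=A B D G H I J
Mark F: refs=F G, marked=A B D F G H I J
Mark C: refs=I, marked=A B C D F G H I J
Unmarked (collected): E K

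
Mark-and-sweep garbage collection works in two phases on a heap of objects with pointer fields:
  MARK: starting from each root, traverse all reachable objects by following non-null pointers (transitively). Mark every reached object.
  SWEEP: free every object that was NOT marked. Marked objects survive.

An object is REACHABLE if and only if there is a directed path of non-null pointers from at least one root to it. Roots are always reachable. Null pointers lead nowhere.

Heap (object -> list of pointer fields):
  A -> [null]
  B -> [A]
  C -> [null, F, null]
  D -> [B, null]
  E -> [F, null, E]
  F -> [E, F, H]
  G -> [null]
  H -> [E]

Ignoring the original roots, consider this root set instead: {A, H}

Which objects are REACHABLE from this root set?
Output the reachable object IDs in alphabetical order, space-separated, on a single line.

Roots: A H
Mark A: refs=null, marked=A
Mark H: refs=E, marked=A H
Mark E: refs=F null E, marked=A E H
Mark F: refs=E F H, marked=A E F H
Unmarked (collected): B C D G

Answer: A E F H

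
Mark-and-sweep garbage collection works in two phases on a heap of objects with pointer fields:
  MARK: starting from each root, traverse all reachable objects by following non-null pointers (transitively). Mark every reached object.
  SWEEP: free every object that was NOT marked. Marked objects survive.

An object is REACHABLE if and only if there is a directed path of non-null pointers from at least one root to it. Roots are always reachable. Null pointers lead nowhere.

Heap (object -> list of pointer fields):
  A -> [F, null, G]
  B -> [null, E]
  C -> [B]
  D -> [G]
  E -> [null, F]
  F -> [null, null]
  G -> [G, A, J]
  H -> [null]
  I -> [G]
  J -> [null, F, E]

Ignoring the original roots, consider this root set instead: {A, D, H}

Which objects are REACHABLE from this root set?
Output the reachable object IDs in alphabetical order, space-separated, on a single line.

Answer: A D E F G H J

Derivation:
Roots: A D H
Mark A: refs=F null G, marked=A
Mark D: refs=G, marked=A D
Mark H: refs=null, marked=A D H
Mark F: refs=null null, marked=A D F H
Mark G: refs=G A J, marked=A D F G H
Mark J: refs=null F E, marked=A D F G H J
Mark E: refs=null F, marked=A D E F G H J
Unmarked (collected): B C I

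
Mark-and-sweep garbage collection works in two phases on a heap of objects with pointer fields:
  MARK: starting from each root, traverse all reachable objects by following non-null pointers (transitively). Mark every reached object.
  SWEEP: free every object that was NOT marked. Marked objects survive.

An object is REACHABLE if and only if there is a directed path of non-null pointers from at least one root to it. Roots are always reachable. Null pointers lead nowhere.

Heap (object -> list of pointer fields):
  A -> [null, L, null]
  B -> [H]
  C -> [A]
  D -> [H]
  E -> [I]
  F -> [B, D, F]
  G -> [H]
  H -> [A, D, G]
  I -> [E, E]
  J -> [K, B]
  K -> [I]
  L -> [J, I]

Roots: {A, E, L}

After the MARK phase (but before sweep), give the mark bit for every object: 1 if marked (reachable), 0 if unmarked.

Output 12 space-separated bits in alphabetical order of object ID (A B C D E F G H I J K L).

Roots: A E L
Mark A: refs=null L null, marked=A
Mark E: refs=I, marked=A E
Mark L: refs=J I, marked=A E L
Mark I: refs=E E, marked=A E I L
Mark J: refs=K B, marked=A E I J L
Mark K: refs=I, marked=A E I J K L
Mark B: refs=H, marked=A B E I J K L
Mark H: refs=A D G, marked=A B E H I J K L
Mark D: refs=H, marked=A B D E H I J K L
Mark G: refs=H, marked=A B D E G H I J K L
Unmarked (collected): C F

Answer: 1 1 0 1 1 0 1 1 1 1 1 1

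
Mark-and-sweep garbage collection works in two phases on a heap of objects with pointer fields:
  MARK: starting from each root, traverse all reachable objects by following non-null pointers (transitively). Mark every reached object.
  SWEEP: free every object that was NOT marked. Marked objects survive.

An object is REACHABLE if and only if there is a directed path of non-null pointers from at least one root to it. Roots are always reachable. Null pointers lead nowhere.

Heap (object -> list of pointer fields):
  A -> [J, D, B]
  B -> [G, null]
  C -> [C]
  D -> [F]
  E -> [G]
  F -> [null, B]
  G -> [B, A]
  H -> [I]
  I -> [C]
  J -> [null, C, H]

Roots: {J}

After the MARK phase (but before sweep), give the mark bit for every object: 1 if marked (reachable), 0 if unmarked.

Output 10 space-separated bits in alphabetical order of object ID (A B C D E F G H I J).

Answer: 0 0 1 0 0 0 0 1 1 1

Derivation:
Roots: J
Mark J: refs=null C H, marked=J
Mark C: refs=C, marked=C J
Mark H: refs=I, marked=C H J
Mark I: refs=C, marked=C H I J
Unmarked (collected): A B D E F G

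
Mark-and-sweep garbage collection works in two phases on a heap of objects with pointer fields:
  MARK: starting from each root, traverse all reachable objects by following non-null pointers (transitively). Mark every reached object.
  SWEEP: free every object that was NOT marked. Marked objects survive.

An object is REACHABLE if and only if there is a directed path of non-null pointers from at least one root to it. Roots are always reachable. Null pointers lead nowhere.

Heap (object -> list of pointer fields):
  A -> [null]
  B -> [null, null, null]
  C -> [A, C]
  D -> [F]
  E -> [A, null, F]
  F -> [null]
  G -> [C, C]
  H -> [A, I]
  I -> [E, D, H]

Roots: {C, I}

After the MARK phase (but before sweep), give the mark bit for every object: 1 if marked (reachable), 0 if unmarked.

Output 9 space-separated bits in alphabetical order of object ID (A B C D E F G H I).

Answer: 1 0 1 1 1 1 0 1 1

Derivation:
Roots: C I
Mark C: refs=A C, marked=C
Mark I: refs=E D H, marked=C I
Mark A: refs=null, marked=A C I
Mark E: refs=A null F, marked=A C E I
Mark D: refs=F, marked=A C D E I
Mark H: refs=A I, marked=A C D E H I
Mark F: refs=null, marked=A C D E F H I
Unmarked (collected): B G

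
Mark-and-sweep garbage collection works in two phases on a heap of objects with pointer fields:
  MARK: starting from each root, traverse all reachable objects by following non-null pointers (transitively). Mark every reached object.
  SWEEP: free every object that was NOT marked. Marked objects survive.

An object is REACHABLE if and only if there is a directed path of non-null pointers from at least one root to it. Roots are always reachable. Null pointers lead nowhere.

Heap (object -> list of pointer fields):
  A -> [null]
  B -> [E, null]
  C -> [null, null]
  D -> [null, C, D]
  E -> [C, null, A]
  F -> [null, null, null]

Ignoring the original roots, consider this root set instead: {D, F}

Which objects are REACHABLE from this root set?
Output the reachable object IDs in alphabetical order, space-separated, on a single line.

Answer: C D F

Derivation:
Roots: D F
Mark D: refs=null C D, marked=D
Mark F: refs=null null null, marked=D F
Mark C: refs=null null, marked=C D F
Unmarked (collected): A B E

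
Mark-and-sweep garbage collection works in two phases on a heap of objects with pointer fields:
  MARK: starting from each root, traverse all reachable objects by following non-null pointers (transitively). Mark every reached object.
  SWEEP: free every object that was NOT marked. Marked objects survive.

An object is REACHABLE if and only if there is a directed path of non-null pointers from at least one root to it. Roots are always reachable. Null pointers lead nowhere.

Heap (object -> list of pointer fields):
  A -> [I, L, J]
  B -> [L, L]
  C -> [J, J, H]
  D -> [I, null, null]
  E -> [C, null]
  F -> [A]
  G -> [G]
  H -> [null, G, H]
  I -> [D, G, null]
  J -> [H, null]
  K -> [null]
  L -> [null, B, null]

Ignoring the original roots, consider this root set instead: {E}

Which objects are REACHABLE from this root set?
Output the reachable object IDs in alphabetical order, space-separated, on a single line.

Answer: C E G H J

Derivation:
Roots: E
Mark E: refs=C null, marked=E
Mark C: refs=J J H, marked=C E
Mark J: refs=H null, marked=C E J
Mark H: refs=null G H, marked=C E H J
Mark G: refs=G, marked=C E G H J
Unmarked (collected): A B D F I K L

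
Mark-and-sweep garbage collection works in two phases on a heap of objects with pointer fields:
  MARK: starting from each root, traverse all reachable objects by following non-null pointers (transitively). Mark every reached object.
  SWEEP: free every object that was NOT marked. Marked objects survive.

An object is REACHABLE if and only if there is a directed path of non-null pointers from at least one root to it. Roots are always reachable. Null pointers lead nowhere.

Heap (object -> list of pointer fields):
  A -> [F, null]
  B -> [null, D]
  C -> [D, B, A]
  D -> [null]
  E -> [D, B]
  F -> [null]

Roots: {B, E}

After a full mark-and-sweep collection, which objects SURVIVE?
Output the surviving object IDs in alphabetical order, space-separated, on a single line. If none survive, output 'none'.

Roots: B E
Mark B: refs=null D, marked=B
Mark E: refs=D B, marked=B E
Mark D: refs=null, marked=B D E
Unmarked (collected): A C F

Answer: B D E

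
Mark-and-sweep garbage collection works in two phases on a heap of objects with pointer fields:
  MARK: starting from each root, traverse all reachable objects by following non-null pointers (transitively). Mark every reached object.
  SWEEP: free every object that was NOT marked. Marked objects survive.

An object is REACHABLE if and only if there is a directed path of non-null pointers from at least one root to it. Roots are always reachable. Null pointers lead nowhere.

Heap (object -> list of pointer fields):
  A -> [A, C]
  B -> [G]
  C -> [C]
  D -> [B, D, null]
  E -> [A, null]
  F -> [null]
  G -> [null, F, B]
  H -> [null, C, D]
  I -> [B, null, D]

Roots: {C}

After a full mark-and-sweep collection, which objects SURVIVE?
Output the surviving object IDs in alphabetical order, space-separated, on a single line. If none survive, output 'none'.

Answer: C

Derivation:
Roots: C
Mark C: refs=C, marked=C
Unmarked (collected): A B D E F G H I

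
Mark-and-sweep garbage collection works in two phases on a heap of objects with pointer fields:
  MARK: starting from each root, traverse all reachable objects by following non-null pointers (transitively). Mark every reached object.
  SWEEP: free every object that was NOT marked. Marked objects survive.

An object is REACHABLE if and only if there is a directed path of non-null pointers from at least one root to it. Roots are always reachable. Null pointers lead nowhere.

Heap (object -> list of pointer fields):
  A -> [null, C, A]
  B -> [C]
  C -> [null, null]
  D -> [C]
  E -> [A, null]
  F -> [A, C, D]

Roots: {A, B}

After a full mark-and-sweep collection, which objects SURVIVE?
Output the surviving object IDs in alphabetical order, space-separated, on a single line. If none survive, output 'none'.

Roots: A B
Mark A: refs=null C A, marked=A
Mark B: refs=C, marked=A B
Mark C: refs=null null, marked=A B C
Unmarked (collected): D E F

Answer: A B C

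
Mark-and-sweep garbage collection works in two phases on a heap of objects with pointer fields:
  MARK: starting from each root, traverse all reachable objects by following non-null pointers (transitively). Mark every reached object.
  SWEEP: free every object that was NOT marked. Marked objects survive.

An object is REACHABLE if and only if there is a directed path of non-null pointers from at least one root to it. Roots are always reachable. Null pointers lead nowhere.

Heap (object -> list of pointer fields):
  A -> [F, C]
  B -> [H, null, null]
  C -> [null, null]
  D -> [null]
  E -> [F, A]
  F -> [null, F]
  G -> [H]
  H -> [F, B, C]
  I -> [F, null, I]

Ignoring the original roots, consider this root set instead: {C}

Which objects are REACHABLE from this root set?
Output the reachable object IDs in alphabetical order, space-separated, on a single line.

Answer: C

Derivation:
Roots: C
Mark C: refs=null null, marked=C
Unmarked (collected): A B D E F G H I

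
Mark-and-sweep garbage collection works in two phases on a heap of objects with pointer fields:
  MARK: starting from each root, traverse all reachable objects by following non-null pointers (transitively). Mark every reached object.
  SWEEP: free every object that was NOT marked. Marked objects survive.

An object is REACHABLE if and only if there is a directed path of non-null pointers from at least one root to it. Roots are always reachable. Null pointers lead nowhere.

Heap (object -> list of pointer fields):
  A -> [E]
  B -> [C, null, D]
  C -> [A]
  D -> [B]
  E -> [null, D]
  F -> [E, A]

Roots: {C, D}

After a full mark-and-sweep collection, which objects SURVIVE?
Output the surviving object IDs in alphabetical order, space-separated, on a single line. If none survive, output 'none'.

Roots: C D
Mark C: refs=A, marked=C
Mark D: refs=B, marked=C D
Mark A: refs=E, marked=A C D
Mark B: refs=C null D, marked=A B C D
Mark E: refs=null D, marked=A B C D E
Unmarked (collected): F

Answer: A B C D E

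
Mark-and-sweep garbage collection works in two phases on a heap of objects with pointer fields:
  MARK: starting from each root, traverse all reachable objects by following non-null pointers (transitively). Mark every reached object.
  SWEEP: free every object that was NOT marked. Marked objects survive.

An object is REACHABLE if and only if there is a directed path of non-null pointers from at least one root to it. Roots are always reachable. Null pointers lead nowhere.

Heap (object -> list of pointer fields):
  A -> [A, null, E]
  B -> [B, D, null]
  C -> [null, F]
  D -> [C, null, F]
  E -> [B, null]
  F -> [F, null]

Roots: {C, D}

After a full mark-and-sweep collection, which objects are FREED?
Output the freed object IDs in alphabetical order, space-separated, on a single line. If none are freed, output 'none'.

Answer: A B E

Derivation:
Roots: C D
Mark C: refs=null F, marked=C
Mark D: refs=C null F, marked=C D
Mark F: refs=F null, marked=C D F
Unmarked (collected): A B E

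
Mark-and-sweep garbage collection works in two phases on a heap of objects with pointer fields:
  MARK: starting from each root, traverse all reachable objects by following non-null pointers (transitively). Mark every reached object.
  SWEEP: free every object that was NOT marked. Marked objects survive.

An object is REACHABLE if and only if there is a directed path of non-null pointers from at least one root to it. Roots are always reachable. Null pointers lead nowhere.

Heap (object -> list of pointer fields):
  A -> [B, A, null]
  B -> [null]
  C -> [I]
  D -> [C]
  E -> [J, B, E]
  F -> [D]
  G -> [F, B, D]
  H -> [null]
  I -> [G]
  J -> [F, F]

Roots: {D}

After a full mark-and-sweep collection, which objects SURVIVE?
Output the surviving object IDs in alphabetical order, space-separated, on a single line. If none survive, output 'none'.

Answer: B C D F G I

Derivation:
Roots: D
Mark D: refs=C, marked=D
Mark C: refs=I, marked=C D
Mark I: refs=G, marked=C D I
Mark G: refs=F B D, marked=C D G I
Mark F: refs=D, marked=C D F G I
Mark B: refs=null, marked=B C D F G I
Unmarked (collected): A E H J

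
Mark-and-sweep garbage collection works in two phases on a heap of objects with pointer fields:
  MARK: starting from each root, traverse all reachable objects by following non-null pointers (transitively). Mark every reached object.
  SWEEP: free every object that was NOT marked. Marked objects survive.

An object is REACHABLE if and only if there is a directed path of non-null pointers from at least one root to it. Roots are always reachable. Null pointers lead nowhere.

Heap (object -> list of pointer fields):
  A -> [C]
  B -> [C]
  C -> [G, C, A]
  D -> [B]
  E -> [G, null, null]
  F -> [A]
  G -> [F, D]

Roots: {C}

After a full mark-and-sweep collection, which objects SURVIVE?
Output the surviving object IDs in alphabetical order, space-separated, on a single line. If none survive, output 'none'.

Answer: A B C D F G

Derivation:
Roots: C
Mark C: refs=G C A, marked=C
Mark G: refs=F D, marked=C G
Mark A: refs=C, marked=A C G
Mark F: refs=A, marked=A C F G
Mark D: refs=B, marked=A C D F G
Mark B: refs=C, marked=A B C D F G
Unmarked (collected): E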